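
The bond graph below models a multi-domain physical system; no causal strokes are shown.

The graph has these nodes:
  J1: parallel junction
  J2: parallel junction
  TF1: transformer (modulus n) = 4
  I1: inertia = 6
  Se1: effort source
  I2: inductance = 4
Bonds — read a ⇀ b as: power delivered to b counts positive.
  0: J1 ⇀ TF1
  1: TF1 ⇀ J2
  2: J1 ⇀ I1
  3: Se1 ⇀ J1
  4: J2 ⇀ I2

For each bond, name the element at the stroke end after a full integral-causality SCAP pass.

#3 |J1  (Se1 (Se) sets effort on bond)
#0 |TF1  (0-jn J1 has e-setter on 3)
#2 |I1  (0-jn J1 has e-setter on 3)
#1 |J2  (TF1 one-in-one-out from 0)
#4 |I2  (J2: bond 1 brought effort, rest push out)

b0 →TF1
b1 →J2
b2 →I1
b3 →J1
b4 →I2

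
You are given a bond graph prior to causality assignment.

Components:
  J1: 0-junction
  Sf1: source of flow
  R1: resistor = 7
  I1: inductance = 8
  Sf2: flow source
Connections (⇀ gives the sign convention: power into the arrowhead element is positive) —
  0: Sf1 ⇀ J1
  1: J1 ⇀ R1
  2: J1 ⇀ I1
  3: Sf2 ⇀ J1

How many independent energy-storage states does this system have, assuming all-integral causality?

1  (I1 all integral)

#0 stroke at Sf1  (Sf1 (Sf) sets flow on bond)
#3 stroke at Sf2  (source Sf2 imposes f)
#2 stroke at I1  (I1: I, integral causality)
#1 stroke at J1  (only one effort-in slot at J1)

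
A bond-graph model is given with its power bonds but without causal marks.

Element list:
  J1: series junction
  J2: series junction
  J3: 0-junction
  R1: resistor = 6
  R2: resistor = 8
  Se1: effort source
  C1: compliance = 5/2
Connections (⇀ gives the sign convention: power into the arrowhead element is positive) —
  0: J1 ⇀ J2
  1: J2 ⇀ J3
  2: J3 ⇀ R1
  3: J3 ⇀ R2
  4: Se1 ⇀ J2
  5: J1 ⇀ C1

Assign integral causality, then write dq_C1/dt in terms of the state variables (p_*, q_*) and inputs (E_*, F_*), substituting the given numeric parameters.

dq_C1/dt = 7*E_Se1/24 - 7*q_C1/60

bond 4 |J2  (Se1: effort source, stroke at far end)
bond 5 |J1  (C1 integral (e out))
bond 0 |J2  (only one flow-in slot at J1)
bond 1 |J3  (only one flow-in slot at J2)
bond 2 |R1  (0-jn J3 has e-setter on 1)
bond 3 |R2  (0-jn J3 has e-setter on 1)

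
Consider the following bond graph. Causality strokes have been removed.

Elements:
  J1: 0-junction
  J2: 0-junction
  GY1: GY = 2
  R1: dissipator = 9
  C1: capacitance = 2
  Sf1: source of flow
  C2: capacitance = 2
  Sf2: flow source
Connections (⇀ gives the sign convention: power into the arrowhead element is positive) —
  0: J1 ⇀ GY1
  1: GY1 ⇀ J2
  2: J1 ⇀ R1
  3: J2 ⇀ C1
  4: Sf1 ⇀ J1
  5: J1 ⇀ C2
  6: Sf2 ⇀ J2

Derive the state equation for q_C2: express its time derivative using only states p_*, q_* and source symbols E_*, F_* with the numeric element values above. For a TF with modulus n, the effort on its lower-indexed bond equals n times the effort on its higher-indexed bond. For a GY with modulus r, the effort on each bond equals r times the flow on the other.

β4 stroke at Sf1  (Sf1 fixes flow; stroke at Sf1)
β6 stroke at Sf2  (Sf2 (Sf) sets flow on bond)
β3 stroke at J2  (C1 outputs effort q/C1)
β1 stroke at GY1  (common-e at J2 fixed by 3)
β0 stroke at GY1  (GY1 both-in/both-out from 1)
β5 stroke at J1  (C2: C, integral causality)
β2 stroke at R1  (common-e at J1 fixed by 5)

dq_C2/dt = F_Sf1 - q_C1/4 - q_C2/18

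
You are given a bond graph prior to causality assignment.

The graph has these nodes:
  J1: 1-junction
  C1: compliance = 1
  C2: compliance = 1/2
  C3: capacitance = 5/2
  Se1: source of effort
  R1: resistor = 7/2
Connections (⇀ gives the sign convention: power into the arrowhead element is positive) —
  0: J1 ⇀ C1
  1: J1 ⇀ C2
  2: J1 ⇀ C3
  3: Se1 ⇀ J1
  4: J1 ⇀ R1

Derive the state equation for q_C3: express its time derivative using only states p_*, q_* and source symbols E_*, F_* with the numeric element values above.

bond 3 stroke→J1  (Se1: effort source, stroke at far end)
bond 0 stroke→J1  (prefer integral on C1)
bond 1 stroke→J1  (C2: C, integral causality)
bond 2 stroke→J1  (prefer integral on C3)
bond 4 stroke→R1  (J1 needs exactly one f-in)

dq_C3/dt = 2*E_Se1/7 - 2*q_C1/7 - 4*q_C2/7 - 4*q_C3/35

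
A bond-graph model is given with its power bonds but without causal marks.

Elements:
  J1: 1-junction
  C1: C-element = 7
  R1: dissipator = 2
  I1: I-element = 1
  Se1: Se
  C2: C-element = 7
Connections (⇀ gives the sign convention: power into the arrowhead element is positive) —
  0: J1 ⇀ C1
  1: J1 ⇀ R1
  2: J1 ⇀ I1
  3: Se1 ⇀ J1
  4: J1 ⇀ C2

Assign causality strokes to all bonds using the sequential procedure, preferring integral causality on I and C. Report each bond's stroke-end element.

β3 →J1  (source Se1 imposes e)
β0 →J1  (C1 outputs effort q/C1)
β2 →I1  (I1 integral (f out))
β1 →J1  (J1 flow already set via bond 2)
β4 →J1  (J1: bond 2 brought flow, rest push out)

bond 0 →J1
bond 1 →J1
bond 2 →I1
bond 3 →J1
bond 4 →J1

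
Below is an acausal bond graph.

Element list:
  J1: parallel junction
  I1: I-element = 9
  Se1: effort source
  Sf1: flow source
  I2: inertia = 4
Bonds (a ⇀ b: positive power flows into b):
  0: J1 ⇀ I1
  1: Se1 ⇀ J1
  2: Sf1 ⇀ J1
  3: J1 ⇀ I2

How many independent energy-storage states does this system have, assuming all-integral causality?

2  (I1, I2 all integral)

bond 1 →J1  (source Se1 imposes e)
bond 2 →Sf1  (source Sf1 imposes f)
bond 0 →I1  (common-e at J1 fixed by 1)
bond 3 →I2  (J1: bond 1 brought effort, rest push out)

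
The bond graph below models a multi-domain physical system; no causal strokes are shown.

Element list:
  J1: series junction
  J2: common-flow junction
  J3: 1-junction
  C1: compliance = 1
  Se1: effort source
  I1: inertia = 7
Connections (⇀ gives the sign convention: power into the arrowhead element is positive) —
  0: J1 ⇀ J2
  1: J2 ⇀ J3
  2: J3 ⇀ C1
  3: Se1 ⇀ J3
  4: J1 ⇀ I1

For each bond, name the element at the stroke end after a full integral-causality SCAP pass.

b0 |J1
b1 |J2
b2 |J3
b3 |J3
b4 |I1

bond 3 stroke→J3  (Se1: effort source, stroke at far end)
bond 2 stroke→J3  (C1 integral (e out))
bond 1 stroke→J2  (only one flow-in slot at J3)
bond 0 stroke→J1  (J2 needs exactly one f-in)
bond 4 stroke→I1  (only one flow-in slot at J1)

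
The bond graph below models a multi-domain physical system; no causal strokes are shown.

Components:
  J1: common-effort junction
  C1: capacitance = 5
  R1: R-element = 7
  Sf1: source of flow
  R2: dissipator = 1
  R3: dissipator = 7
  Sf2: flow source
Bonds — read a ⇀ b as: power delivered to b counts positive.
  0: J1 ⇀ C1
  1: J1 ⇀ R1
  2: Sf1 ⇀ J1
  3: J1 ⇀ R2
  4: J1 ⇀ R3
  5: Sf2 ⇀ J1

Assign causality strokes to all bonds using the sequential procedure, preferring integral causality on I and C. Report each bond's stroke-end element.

β0 →J1
β1 →R1
β2 →Sf1
β3 →R2
β4 →R3
β5 →Sf2

b2 →Sf1  (Sf1 (Sf) sets flow on bond)
b5 →Sf2  (Sf2 fixes flow; stroke at Sf2)
b0 →J1  (C1: C, integral causality)
b1 →R1  (J1 effort already set via bond 0)
b3 →R2  (J1: bond 0 brought effort, rest push out)
b4 →R3  (common-e at J1 fixed by 0)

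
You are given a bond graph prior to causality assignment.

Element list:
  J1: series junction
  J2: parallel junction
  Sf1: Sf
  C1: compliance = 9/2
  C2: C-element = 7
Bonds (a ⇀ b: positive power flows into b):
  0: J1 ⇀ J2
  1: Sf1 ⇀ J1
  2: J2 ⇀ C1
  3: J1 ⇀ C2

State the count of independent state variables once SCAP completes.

2  (C1, C2 all integral)

β1 stroke at Sf1  (Sf1: flow source, stroke at near end)
β0 stroke at J1  (1-jn J1 has f-setter on 1)
β3 stroke at J1  (J1 flow already set via bond 1)
β2 stroke at J2  (only one effort-in slot at J2)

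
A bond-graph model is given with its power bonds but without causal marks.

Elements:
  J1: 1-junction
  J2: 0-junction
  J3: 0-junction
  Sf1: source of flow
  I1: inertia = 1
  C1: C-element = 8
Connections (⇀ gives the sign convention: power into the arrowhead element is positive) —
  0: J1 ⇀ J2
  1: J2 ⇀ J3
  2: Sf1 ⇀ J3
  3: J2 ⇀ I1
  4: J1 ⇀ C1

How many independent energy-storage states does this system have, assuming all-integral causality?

2  (C1, I1 all integral)

b2 stroke→Sf1  (Sf1 fixes flow; stroke at Sf1)
b1 stroke→J3  (J3: last free bond brings effort in)
b3 stroke→I1  (I1: I, integral causality)
b0 stroke→J2  (J2 needs exactly one e-in)
b4 stroke→J1  (1-jn J1 has f-setter on 0)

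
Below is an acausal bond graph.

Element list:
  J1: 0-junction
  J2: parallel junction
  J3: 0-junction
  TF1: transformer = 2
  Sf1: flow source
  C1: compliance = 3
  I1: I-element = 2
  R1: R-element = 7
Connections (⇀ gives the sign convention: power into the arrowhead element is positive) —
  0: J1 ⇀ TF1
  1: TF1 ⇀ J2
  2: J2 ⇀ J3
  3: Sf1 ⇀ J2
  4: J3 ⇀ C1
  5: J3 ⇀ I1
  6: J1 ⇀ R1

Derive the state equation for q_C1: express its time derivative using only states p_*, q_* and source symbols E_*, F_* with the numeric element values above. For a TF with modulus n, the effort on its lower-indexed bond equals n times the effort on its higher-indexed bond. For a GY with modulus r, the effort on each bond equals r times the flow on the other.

#3 |Sf1  (Sf1 (Sf) sets flow on bond)
#4 |J3  (prefer integral on C1)
#2 |J2  (common-e at J3 fixed by 4)
#5 |I1  (J3 effort already set via bond 4)
#1 |TF1  (0-jn J2 has e-setter on 2)
#0 |J1  (TF1 one-in-one-out from 1)
#6 |R1  (J1 effort already set via bond 0)

dq_C1/dt = F_Sf1 - p_I1/2 - 4*q_C1/21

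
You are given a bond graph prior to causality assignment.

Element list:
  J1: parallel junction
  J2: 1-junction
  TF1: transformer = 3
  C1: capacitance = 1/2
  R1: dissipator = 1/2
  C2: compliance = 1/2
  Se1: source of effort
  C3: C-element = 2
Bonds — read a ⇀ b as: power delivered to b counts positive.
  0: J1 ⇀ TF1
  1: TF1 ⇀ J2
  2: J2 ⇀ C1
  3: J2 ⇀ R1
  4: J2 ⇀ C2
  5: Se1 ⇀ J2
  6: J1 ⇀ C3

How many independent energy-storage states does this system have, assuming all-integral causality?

3  (C1, C2, C3 all integral)

β5 stroke at J2  (source Se1 imposes e)
β2 stroke at J2  (C1 outputs effort q/C1)
β4 stroke at J2  (prefer integral on C2)
β6 stroke at J1  (C3 outputs effort q/C3)
β0 stroke at TF1  (J1 effort already set via bond 6)
β1 stroke at J2  (TF TF1: opposite of bond 0)
β3 stroke at R1  (closing 1-jn rule on J2)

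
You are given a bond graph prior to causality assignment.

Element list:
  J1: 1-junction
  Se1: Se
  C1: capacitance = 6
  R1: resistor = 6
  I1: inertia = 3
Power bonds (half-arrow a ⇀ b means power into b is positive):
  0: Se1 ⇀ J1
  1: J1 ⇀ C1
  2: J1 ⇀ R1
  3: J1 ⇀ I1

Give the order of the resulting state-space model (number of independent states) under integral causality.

2  (C1, I1 all integral)

β0 →J1  (source Se1 imposes e)
β1 →J1  (prefer integral on C1)
β3 →I1  (I1 integral (f out))
β2 →J1  (J1: bond 3 brought flow, rest push out)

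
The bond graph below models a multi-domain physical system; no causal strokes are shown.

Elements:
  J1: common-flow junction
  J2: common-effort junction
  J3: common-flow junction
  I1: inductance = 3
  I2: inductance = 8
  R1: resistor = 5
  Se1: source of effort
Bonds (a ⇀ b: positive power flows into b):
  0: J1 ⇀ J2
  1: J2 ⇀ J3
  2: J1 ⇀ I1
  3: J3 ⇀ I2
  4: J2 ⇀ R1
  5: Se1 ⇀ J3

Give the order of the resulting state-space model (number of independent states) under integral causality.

#5 |J3  (Se1: effort source, stroke at far end)
#2 |I1  (I1 integral (f out))
#0 |J1  (J1: bond 2 brought flow, rest push out)
#3 |I2  (I2 integral (f out))
#1 |J3  (J3 flow already set via bond 3)
#4 |J2  (J2 needs exactly one e-in)

2  (I1, I2 all integral)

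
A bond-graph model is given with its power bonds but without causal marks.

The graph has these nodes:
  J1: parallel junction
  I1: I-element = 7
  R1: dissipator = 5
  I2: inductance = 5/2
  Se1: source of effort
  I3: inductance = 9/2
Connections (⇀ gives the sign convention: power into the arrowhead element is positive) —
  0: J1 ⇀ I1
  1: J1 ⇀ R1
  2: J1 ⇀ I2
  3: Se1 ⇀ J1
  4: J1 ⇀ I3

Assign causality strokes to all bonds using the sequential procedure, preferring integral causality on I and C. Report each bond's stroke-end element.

bond 0 →I1
bond 1 →R1
bond 2 →I2
bond 3 →J1
bond 4 →I3

#3 stroke at J1  (Se1: effort source, stroke at far end)
#0 stroke at I1  (common-e at J1 fixed by 3)
#1 stroke at R1  (J1 effort already set via bond 3)
#2 stroke at I2  (J1: bond 3 brought effort, rest push out)
#4 stroke at I3  (J1 effort already set via bond 3)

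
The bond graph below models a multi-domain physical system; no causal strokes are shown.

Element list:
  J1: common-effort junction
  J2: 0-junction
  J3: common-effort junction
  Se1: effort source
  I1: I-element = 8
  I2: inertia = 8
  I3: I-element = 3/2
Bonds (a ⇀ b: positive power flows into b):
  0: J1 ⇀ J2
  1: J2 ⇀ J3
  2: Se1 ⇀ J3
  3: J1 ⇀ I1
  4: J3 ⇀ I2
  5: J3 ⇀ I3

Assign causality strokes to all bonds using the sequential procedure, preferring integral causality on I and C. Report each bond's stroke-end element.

β2 stroke→J3  (Se1 (Se) sets effort on bond)
β1 stroke→J2  (0-jn J3 has e-setter on 2)
β4 stroke→I2  (J3: bond 2 brought effort, rest push out)
β5 stroke→I3  (J3: bond 2 brought effort, rest push out)
β0 stroke→J1  (0-jn J2 has e-setter on 1)
β3 stroke→I1  (J1 effort already set via bond 0)

bond 0 |J1
bond 1 |J2
bond 2 |J3
bond 3 |I1
bond 4 |I2
bond 5 |I3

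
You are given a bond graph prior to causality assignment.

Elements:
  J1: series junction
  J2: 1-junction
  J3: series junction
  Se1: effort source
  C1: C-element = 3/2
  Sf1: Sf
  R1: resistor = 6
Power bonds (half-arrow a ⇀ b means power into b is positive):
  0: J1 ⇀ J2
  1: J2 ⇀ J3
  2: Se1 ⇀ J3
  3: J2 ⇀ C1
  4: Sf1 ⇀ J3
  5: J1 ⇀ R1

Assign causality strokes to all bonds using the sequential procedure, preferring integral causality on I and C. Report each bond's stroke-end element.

β0 |J2
β1 |J3
β2 |J3
β3 |J2
β4 |Sf1
β5 |J1

β2 →J3  (Se1 fixes effort; stroke away)
β4 →Sf1  (source Sf1 imposes f)
β1 →J3  (J3 flow already set via bond 4)
β0 →J2  (J2 flow already set via bond 1)
β3 →J2  (1-jn J2 has f-setter on 1)
β5 →J1  (1-jn J1 has f-setter on 0)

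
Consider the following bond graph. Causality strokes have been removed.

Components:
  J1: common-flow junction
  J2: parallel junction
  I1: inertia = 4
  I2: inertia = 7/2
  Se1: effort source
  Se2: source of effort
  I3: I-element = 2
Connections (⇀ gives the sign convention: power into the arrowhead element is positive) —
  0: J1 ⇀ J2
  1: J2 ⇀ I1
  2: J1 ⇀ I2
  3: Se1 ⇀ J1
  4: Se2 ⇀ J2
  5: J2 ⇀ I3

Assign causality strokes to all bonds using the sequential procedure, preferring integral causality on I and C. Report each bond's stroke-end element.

b0 stroke→J1
b1 stroke→I1
b2 stroke→I2
b3 stroke→J1
b4 stroke→J2
b5 stroke→I3

#3 →J1  (Se1 (Se) sets effort on bond)
#4 →J2  (source Se2 imposes e)
#0 →J1  (J2 effort already set via bond 4)
#1 →I1  (J2: bond 4 brought effort, rest push out)
#5 →I3  (0-jn J2 has e-setter on 4)
#2 →I2  (J1 needs exactly one f-in)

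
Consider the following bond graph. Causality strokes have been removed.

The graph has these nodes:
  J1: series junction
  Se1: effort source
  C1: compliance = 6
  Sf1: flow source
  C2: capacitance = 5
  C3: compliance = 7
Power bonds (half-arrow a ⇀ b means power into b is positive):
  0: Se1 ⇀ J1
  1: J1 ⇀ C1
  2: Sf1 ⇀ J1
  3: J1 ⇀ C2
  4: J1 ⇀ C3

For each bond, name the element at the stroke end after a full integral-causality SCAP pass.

#0 |J1  (source Se1 imposes e)
#2 |Sf1  (Sf1: flow source, stroke at near end)
#1 |J1  (common-f at J1 fixed by 2)
#3 |J1  (J1 flow already set via bond 2)
#4 |J1  (1-jn J1 has f-setter on 2)

#0 stroke at J1
#1 stroke at J1
#2 stroke at Sf1
#3 stroke at J1
#4 stroke at J1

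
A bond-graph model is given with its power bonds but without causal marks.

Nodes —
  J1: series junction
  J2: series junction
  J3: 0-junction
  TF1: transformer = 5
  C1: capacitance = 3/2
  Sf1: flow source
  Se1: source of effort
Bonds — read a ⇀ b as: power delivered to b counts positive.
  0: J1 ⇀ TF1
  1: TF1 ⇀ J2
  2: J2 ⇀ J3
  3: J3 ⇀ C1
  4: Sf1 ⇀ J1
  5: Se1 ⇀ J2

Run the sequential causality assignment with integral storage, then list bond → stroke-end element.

bond 4 stroke at Sf1  (Sf1: flow source, stroke at near end)
bond 5 stroke at J2  (Se1: effort source, stroke at far end)
bond 0 stroke at J1  (J1 flow already set via bond 4)
bond 1 stroke at TF1  (TF TF1: opposite of bond 0)
bond 2 stroke at J2  (J2: bond 1 brought flow, rest push out)
bond 3 stroke at J3  (only one effort-in slot at J3)

b0 |J1
b1 |TF1
b2 |J2
b3 |J3
b4 |Sf1
b5 |J2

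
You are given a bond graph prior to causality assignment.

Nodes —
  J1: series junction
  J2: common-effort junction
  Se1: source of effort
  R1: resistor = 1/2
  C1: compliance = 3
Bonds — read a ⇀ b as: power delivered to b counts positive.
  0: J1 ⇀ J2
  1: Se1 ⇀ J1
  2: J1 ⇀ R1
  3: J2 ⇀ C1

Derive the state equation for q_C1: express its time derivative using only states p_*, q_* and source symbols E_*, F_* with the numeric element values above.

b1 stroke→J1  (Se1 (Se) sets effort on bond)
b3 stroke→J2  (C1 integral (e out))
b0 stroke→J1  (J2: bond 3 brought effort, rest push out)
b2 stroke→R1  (closing 1-jn rule on J1)

dq_C1/dt = 2*E_Se1 - 2*q_C1/3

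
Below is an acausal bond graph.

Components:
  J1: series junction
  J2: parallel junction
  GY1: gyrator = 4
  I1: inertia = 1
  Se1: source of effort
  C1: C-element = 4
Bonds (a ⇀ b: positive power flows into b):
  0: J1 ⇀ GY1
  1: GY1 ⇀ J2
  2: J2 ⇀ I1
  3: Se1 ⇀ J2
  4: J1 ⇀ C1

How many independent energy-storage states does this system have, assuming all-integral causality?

β3 →J2  (Se1 (Se) sets effort on bond)
β1 →GY1  (J2 effort already set via bond 3)
β2 →I1  (common-e at J2 fixed by 3)
β0 →GY1  (GY GY1: same side as bond 1)
β4 →J1  (J1 flow already set via bond 0)

2  (C1, I1 all integral)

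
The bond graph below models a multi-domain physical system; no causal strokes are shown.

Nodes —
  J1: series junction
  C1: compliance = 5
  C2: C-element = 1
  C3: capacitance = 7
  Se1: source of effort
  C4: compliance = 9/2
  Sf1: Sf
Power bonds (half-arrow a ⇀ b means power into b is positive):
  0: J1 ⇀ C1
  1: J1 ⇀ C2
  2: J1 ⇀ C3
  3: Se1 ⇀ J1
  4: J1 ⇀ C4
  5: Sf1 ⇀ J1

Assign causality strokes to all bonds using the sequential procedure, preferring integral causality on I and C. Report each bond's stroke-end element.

β0 stroke at J1
β1 stroke at J1
β2 stroke at J1
β3 stroke at J1
β4 stroke at J1
β5 stroke at Sf1

bond 3 |J1  (source Se1 imposes e)
bond 5 |Sf1  (Sf1 fixes flow; stroke at Sf1)
bond 0 |J1  (common-f at J1 fixed by 5)
bond 1 |J1  (1-jn J1 has f-setter on 5)
bond 2 |J1  (J1 flow already set via bond 5)
bond 4 |J1  (1-jn J1 has f-setter on 5)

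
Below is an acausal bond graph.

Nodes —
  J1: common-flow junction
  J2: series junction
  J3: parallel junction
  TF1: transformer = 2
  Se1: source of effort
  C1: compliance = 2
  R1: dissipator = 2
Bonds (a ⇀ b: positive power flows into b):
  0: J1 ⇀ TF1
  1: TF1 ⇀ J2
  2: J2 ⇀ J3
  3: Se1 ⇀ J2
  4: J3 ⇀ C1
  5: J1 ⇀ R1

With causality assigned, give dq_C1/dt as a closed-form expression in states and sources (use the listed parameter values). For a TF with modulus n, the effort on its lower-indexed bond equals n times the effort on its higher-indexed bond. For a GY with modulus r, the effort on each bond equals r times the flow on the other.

b3 stroke→J2  (Se1 fixes effort; stroke away)
b4 stroke→J3  (C1 integral (e out))
b2 stroke→J2  (common-e at J3 fixed by 4)
b1 stroke→TF1  (J2: last free bond brings flow in)
b0 stroke→J1  (TF TF1: opposite of bond 1)
b5 stroke→R1  (only one flow-in slot at J1)

dq_C1/dt = 2*E_Se1 - q_C1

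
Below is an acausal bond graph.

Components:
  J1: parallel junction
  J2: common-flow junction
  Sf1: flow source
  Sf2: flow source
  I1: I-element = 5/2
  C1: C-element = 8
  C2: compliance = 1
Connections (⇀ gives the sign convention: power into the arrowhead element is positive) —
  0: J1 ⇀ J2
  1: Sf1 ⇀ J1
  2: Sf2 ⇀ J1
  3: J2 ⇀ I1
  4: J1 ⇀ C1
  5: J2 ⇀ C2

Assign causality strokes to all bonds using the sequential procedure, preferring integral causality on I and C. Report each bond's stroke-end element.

#0 stroke→J2
#1 stroke→Sf1
#2 stroke→Sf2
#3 stroke→I1
#4 stroke→J1
#5 stroke→J2

bond 1 |Sf1  (Sf1: flow source, stroke at near end)
bond 2 |Sf2  (source Sf2 imposes f)
bond 3 |I1  (I1: I, integral causality)
bond 0 |J2  (1-jn J2 has f-setter on 3)
bond 5 |J2  (common-f at J2 fixed by 3)
bond 4 |J1  (J1 needs exactly one e-in)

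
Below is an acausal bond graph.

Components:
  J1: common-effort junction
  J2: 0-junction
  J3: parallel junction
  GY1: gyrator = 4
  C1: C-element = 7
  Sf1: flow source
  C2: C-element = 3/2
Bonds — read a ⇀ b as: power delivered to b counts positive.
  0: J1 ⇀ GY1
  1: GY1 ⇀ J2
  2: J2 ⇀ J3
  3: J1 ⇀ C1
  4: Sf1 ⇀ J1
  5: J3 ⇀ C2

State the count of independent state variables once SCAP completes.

2  (C1, C2 all integral)

b4 →Sf1  (Sf1 (Sf) sets flow on bond)
b3 →J1  (prefer integral on C1)
b0 →GY1  (0-jn J1 has e-setter on 3)
b1 →GY1  (GY1: gyrator matches bond 0)
b2 →J2  (J2 needs exactly one e-in)
b5 →J3  (J3: last free bond brings effort in)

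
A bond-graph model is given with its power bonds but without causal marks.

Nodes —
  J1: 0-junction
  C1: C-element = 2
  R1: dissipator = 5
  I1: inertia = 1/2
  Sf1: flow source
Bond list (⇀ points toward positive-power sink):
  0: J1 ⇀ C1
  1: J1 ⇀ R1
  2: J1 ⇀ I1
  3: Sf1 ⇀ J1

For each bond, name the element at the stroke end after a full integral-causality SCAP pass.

b3 |Sf1  (Sf1: flow source, stroke at near end)
b0 |J1  (C1 outputs effort q/C1)
b1 |R1  (J1 effort already set via bond 0)
b2 |I1  (J1 effort already set via bond 0)

bond 0 |J1
bond 1 |R1
bond 2 |I1
bond 3 |Sf1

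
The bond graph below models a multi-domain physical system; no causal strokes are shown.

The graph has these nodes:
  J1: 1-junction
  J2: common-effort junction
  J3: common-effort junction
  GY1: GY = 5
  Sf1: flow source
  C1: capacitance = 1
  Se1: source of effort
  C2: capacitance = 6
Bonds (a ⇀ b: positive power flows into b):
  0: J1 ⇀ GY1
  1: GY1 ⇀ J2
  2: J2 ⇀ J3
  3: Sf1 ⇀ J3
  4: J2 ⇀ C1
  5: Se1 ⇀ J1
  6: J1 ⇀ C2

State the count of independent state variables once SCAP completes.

2  (C1, C2 all integral)

#3 stroke at Sf1  (Sf1 (Sf) sets flow on bond)
#5 stroke at J1  (source Se1 imposes e)
#2 stroke at J3  (only one effort-in slot at J3)
#4 stroke at J2  (C1 integral (e out))
#1 stroke at GY1  (common-e at J2 fixed by 4)
#0 stroke at GY1  (GY1: gyrator matches bond 1)
#6 stroke at J1  (J1: bond 0 brought flow, rest push out)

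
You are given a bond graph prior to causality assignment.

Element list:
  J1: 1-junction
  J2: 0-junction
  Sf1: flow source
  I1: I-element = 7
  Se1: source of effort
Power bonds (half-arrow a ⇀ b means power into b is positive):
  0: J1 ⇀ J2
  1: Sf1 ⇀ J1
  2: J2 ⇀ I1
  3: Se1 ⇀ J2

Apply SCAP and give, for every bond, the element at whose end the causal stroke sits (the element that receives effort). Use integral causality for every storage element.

β0 →J1
β1 →Sf1
β2 →I1
β3 →J2

b1 stroke→Sf1  (Sf1: flow source, stroke at near end)
b3 stroke→J2  (source Se1 imposes e)
b0 stroke→J1  (J1: bond 1 brought flow, rest push out)
b2 stroke→I1  (J2 effort already set via bond 3)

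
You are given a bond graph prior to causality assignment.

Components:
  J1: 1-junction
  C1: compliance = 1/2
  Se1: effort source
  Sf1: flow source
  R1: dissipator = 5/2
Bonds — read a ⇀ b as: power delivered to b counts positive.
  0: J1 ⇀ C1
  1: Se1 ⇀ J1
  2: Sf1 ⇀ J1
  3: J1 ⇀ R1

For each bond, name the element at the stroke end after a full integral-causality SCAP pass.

#0 stroke at J1
#1 stroke at J1
#2 stroke at Sf1
#3 stroke at J1

#1 stroke at J1  (Se1 (Se) sets effort on bond)
#2 stroke at Sf1  (Sf1: flow source, stroke at near end)
#0 stroke at J1  (common-f at J1 fixed by 2)
#3 stroke at J1  (J1: bond 2 brought flow, rest push out)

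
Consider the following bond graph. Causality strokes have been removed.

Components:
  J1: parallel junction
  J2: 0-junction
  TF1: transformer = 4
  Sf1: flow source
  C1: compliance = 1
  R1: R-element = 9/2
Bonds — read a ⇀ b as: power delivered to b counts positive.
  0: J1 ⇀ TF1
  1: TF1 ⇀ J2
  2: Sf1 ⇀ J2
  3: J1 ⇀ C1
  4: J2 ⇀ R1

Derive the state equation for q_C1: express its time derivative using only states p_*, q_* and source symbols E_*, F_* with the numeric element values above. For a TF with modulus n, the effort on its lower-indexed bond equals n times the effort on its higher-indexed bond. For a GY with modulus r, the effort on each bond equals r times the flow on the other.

dq_C1/dt = F_Sf1/4 - q_C1/72

bond 2 stroke→Sf1  (Sf1: flow source, stroke at near end)
bond 3 stroke→J1  (C1 integral (e out))
bond 0 stroke→TF1  (common-e at J1 fixed by 3)
bond 1 stroke→J2  (TF1 one-in-one-out from 0)
bond 4 stroke→R1  (J2 effort already set via bond 1)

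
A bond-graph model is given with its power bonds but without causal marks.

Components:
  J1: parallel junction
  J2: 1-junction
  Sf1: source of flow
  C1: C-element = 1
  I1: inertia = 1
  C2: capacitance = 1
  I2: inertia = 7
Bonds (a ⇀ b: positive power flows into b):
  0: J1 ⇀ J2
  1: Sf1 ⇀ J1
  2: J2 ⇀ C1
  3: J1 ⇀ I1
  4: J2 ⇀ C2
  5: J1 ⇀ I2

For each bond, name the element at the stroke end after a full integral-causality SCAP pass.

#1 stroke→Sf1  (Sf1 (Sf) sets flow on bond)
#2 stroke→J2  (C1: C, integral causality)
#3 stroke→I1  (I1 outputs flow p/I1)
#4 stroke→J2  (prefer integral on C2)
#0 stroke→J1  (closing 1-jn rule on J2)
#5 stroke→I2  (0-jn J1 has e-setter on 0)

b0 stroke at J1
b1 stroke at Sf1
b2 stroke at J2
b3 stroke at I1
b4 stroke at J2
b5 stroke at I2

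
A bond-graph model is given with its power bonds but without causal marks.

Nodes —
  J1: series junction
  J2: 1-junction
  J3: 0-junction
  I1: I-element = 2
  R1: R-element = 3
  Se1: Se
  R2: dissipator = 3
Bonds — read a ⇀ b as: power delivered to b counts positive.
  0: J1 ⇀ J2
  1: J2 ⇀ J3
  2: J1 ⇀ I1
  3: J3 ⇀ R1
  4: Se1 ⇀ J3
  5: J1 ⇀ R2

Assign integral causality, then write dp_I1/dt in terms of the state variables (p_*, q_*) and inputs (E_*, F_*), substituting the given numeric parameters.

dp_I1/dt = -E_Se1 - 3*p_I1/2

β4 stroke at J3  (source Se1 imposes e)
β1 stroke at J2  (J3 effort already set via bond 4)
β3 stroke at R1  (common-e at J3 fixed by 4)
β0 stroke at J1  (J2 needs exactly one f-in)
β2 stroke at I1  (prefer integral on I1)
β5 stroke at J1  (J1: bond 2 brought flow, rest push out)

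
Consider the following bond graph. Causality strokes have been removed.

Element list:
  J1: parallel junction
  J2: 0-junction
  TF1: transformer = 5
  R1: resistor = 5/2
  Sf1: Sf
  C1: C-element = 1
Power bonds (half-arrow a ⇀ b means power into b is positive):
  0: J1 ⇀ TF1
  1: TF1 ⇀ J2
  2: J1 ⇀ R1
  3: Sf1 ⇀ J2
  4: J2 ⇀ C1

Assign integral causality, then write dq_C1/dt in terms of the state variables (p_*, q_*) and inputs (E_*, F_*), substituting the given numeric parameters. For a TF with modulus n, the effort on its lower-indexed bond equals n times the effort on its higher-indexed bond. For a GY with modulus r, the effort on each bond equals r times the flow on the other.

dq_C1/dt = F_Sf1 - 10*q_C1

#3 stroke→Sf1  (Sf1 (Sf) sets flow on bond)
#4 stroke→J2  (C1: C, integral causality)
#1 stroke→TF1  (J2: bond 4 brought effort, rest push out)
#0 stroke→J1  (through TF1, causality passes straight; one stroke at TF1)
#2 stroke→R1  (J1: bond 0 brought effort, rest push out)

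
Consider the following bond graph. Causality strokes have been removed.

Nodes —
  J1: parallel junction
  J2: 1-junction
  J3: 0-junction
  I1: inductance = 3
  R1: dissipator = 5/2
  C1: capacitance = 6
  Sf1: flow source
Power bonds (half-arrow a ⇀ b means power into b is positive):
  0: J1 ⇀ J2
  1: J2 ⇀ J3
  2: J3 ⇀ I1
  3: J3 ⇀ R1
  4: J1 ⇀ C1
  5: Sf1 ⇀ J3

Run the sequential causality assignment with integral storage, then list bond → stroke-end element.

bond 0 stroke at J2
bond 1 stroke at J3
bond 2 stroke at I1
bond 3 stroke at R1
bond 4 stroke at J1
bond 5 stroke at Sf1

bond 5 →Sf1  (Sf1 (Sf) sets flow on bond)
bond 2 →I1  (I1 integral (f out))
bond 4 →J1  (C1 integral (e out))
bond 0 →J2  (common-e at J1 fixed by 4)
bond 1 →J3  (J2 needs exactly one f-in)
bond 3 →R1  (0-jn J3 has e-setter on 1)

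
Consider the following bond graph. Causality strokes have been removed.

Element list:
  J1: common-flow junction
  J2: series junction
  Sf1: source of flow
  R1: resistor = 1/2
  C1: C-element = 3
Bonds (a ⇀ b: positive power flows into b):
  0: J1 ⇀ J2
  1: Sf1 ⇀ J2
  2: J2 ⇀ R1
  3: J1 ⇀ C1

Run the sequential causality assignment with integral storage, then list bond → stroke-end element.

b0 →J2
b1 →Sf1
b2 →J2
b3 →J1

β1 stroke→Sf1  (Sf1 (Sf) sets flow on bond)
β0 stroke→J2  (common-f at J2 fixed by 1)
β2 stroke→J2  (J2 flow already set via bond 1)
β3 stroke→J1  (1-jn J1 has f-setter on 0)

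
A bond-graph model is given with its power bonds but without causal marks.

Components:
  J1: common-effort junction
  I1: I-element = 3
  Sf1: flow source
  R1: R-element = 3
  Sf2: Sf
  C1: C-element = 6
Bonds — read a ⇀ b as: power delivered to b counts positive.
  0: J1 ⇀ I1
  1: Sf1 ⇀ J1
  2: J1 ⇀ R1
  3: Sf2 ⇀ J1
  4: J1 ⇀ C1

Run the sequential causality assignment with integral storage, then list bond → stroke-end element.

bond 0 |I1
bond 1 |Sf1
bond 2 |R1
bond 3 |Sf2
bond 4 |J1

β1 →Sf1  (source Sf1 imposes f)
β3 →Sf2  (Sf2 fixes flow; stroke at Sf2)
β0 →I1  (prefer integral on I1)
β4 →J1  (C1 outputs effort q/C1)
β2 →R1  (J1: bond 4 brought effort, rest push out)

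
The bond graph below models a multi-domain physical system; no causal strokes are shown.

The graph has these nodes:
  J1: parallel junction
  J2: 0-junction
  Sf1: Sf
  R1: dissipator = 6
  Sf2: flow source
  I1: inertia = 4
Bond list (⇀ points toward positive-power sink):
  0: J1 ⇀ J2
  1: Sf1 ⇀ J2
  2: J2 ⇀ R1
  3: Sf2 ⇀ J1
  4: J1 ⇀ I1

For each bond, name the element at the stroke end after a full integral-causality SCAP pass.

bond 1 stroke→Sf1  (Sf1 fixes flow; stroke at Sf1)
bond 3 stroke→Sf2  (source Sf2 imposes f)
bond 4 stroke→I1  (prefer integral on I1)
bond 0 stroke→J1  (only one effort-in slot at J1)
bond 2 stroke→J2  (closing 0-jn rule on J2)

β0 stroke→J1
β1 stroke→Sf1
β2 stroke→J2
β3 stroke→Sf2
β4 stroke→I1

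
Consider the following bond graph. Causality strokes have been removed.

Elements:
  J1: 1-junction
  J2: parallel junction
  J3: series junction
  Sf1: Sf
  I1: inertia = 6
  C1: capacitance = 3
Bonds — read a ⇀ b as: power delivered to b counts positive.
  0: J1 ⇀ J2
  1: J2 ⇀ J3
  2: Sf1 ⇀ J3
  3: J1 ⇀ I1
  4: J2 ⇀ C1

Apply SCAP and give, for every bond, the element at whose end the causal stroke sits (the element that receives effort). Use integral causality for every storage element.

b2 stroke→Sf1  (Sf1 fixes flow; stroke at Sf1)
b1 stroke→J3  (J3: bond 2 brought flow, rest push out)
b3 stroke→I1  (prefer integral on I1)
b0 stroke→J1  (1-jn J1 has f-setter on 3)
b4 stroke→J2  (closing 0-jn rule on J2)

#0 stroke→J1
#1 stroke→J3
#2 stroke→Sf1
#3 stroke→I1
#4 stroke→J2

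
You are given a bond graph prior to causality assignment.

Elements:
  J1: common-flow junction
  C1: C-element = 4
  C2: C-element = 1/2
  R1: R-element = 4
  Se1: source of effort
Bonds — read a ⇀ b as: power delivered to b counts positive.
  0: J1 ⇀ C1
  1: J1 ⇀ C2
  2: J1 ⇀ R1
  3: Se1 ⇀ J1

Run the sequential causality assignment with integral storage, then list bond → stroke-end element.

β0 stroke at J1
β1 stroke at J1
β2 stroke at R1
β3 stroke at J1

bond 3 stroke→J1  (Se1 fixes effort; stroke away)
bond 0 stroke→J1  (prefer integral on C1)
bond 1 stroke→J1  (C2: C, integral causality)
bond 2 stroke→R1  (closing 1-jn rule on J1)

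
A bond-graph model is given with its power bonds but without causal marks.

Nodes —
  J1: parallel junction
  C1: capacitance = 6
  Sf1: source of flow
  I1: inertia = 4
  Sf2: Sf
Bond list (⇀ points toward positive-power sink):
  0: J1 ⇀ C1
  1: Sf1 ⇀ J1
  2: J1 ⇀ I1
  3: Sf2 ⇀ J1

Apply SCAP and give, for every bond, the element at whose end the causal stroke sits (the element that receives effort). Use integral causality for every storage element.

#0 stroke→J1
#1 stroke→Sf1
#2 stroke→I1
#3 stroke→Sf2

b1 stroke at Sf1  (Sf1 (Sf) sets flow on bond)
b3 stroke at Sf2  (Sf2: flow source, stroke at near end)
b0 stroke at J1  (C1 outputs effort q/C1)
b2 stroke at I1  (common-e at J1 fixed by 0)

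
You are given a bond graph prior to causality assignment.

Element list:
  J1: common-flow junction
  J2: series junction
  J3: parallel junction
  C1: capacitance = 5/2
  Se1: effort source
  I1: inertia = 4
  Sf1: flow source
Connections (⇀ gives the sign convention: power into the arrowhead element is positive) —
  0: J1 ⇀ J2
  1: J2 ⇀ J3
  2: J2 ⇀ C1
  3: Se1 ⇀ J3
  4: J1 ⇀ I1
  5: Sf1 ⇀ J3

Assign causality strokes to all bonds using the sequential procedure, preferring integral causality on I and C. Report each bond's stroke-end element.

#0 stroke at J1
#1 stroke at J2
#2 stroke at J2
#3 stroke at J3
#4 stroke at I1
#5 stroke at Sf1

β3 →J3  (Se1 (Se) sets effort on bond)
β5 →Sf1  (source Sf1 imposes f)
β1 →J2  (0-jn J3 has e-setter on 3)
β2 →J2  (C1: C, integral causality)
β0 →J1  (J2: last free bond brings flow in)
β4 →I1  (only one flow-in slot at J1)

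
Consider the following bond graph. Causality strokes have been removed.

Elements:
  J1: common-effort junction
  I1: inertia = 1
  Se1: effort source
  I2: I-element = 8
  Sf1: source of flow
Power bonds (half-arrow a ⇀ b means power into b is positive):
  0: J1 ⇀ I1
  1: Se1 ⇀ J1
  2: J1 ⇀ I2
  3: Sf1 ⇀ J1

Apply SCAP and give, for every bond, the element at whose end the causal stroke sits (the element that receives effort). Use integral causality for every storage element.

β0 |I1
β1 |J1
β2 |I2
β3 |Sf1

β1 stroke→J1  (Se1 fixes effort; stroke away)
β3 stroke→Sf1  (Sf1 (Sf) sets flow on bond)
β0 stroke→I1  (J1 effort already set via bond 1)
β2 stroke→I2  (common-e at J1 fixed by 1)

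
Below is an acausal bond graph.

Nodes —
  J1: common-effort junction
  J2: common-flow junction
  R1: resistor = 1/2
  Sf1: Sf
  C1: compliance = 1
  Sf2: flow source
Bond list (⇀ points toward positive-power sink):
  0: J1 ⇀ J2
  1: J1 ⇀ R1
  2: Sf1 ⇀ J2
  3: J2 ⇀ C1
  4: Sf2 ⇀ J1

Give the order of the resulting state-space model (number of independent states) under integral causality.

bond 2 →Sf1  (Sf1: flow source, stroke at near end)
bond 4 →Sf2  (source Sf2 imposes f)
bond 0 →J2  (J2 flow already set via bond 2)
bond 3 →J2  (J2: bond 2 brought flow, rest push out)
bond 1 →J1  (closing 0-jn rule on J1)

1  (C1 all integral)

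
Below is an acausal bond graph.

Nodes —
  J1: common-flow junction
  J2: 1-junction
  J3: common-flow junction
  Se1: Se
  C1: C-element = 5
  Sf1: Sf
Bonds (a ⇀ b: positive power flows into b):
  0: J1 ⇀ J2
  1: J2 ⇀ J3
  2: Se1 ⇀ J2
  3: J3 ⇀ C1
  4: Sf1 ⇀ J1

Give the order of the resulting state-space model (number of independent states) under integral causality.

b2 stroke→J2  (source Se1 imposes e)
b4 stroke→Sf1  (Sf1: flow source, stroke at near end)
b0 stroke→J1  (J1 flow already set via bond 4)
b1 stroke→J2  (1-jn J2 has f-setter on 0)
b3 stroke→J3  (J3 flow already set via bond 1)

1  (C1 all integral)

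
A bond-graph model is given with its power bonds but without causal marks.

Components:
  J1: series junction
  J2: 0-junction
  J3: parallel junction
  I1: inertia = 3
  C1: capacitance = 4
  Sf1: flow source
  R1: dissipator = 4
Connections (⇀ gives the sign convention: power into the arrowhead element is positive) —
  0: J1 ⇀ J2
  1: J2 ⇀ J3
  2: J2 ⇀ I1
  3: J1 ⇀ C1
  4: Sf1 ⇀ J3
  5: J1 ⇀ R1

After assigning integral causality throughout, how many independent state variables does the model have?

2  (C1, I1 all integral)

β4 |Sf1  (source Sf1 imposes f)
β1 |J3  (closing 0-jn rule on J3)
β2 |I1  (I1 outputs flow p/I1)
β0 |J2  (only one effort-in slot at J2)
β3 |J1  (common-f at J1 fixed by 0)
β5 |J1  (J1: bond 0 brought flow, rest push out)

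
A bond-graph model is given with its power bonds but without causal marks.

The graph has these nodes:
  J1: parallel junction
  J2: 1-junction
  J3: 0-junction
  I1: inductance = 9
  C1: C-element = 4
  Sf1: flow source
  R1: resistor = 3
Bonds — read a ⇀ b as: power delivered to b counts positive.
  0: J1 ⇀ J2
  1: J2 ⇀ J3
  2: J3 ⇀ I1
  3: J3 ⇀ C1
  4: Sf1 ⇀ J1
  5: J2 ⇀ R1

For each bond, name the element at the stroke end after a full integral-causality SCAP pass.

b4 →Sf1  (Sf1 (Sf) sets flow on bond)
b0 →J1  (J1: last free bond brings effort in)
b1 →J2  (1-jn J2 has f-setter on 0)
b5 →J2  (1-jn J2 has f-setter on 0)
b2 →I1  (prefer integral on I1)
b3 →J3  (J3: last free bond brings effort in)

β0 stroke→J1
β1 stroke→J2
β2 stroke→I1
β3 stroke→J3
β4 stroke→Sf1
β5 stroke→J2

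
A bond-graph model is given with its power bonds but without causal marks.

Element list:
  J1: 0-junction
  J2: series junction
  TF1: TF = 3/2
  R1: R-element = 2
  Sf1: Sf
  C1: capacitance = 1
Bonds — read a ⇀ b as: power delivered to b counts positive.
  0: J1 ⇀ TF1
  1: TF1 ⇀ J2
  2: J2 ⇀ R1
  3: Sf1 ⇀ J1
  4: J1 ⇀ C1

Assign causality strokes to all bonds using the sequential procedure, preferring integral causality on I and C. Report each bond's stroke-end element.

β3 stroke at Sf1  (source Sf1 imposes f)
β4 stroke at J1  (C1 integral (e out))
β0 stroke at TF1  (J1 effort already set via bond 4)
β1 stroke at J2  (TF1 one-in-one-out from 0)
β2 stroke at R1  (J2: last free bond brings flow in)

β0 stroke at TF1
β1 stroke at J2
β2 stroke at R1
β3 stroke at Sf1
β4 stroke at J1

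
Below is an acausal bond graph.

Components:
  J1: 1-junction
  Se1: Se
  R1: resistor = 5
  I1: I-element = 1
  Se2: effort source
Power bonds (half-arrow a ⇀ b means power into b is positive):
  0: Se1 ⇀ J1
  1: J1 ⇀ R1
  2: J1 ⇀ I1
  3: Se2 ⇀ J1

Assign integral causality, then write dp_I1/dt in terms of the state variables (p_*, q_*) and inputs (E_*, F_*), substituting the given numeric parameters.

dp_I1/dt = E_Se1 + E_Se2 - 5*p_I1

bond 0 stroke at J1  (Se1 fixes effort; stroke away)
bond 3 stroke at J1  (Se2 (Se) sets effort on bond)
bond 2 stroke at I1  (I1 outputs flow p/I1)
bond 1 stroke at J1  (J1: bond 2 brought flow, rest push out)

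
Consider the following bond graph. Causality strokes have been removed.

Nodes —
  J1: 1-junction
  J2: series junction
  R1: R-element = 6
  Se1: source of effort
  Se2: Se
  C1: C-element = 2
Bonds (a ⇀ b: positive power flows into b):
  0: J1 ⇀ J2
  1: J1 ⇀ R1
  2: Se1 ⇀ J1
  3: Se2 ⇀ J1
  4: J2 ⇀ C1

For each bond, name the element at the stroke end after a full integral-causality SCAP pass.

bond 0 |J1
bond 1 |R1
bond 2 |J1
bond 3 |J1
bond 4 |J2

#2 →J1  (source Se1 imposes e)
#3 →J1  (Se2 (Se) sets effort on bond)
#4 →J2  (C1: C, integral causality)
#0 →J1  (J2 needs exactly one f-in)
#1 →R1  (only one flow-in slot at J1)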